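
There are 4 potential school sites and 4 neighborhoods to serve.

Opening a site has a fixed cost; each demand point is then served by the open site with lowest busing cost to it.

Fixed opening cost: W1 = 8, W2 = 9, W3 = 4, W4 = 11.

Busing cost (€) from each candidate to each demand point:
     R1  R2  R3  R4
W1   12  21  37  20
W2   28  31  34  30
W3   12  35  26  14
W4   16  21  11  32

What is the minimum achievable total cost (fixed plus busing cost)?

Open {W3, W4}: assign each demand point to its cheapest open site.
  R1→W3 12, R2→W4 21, R3→W4 11, R4→W3 14
  busing cost 58, fixed 15 → total 73.
Compare {W1, W3, W4}: busing cost 58 + fixed 23 = 81.
Compare {W2, W3, W4}: busing cost 58 + fixed 24 = 82.
Compare {W1, W4}: busing cost 64 + fixed 19 = 83.
All other subsets cost ≥ 81. Minimum total cost: 73.

73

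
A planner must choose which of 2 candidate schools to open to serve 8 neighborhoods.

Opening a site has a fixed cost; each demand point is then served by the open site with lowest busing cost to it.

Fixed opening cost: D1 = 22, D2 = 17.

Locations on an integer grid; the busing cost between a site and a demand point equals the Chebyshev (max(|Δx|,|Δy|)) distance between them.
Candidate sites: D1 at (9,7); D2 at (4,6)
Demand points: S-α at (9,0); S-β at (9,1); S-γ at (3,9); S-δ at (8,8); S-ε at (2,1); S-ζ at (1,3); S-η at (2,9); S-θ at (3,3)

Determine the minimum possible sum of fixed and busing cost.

Open {D2}: assign each demand point to its cheapest open site.
  S-α→D2 6, S-β→D2 5, S-γ→D2 3, S-δ→D2 4, S-ε→D2 5, S-ζ→D2 3, S-η→D2 3, S-θ→D2 3
  busing cost 32, fixed 17 → total 49.
Compare {D1, D2}: busing cost 29 + fixed 39 = 68.
Compare {D1}: busing cost 48 + fixed 22 = 70.

49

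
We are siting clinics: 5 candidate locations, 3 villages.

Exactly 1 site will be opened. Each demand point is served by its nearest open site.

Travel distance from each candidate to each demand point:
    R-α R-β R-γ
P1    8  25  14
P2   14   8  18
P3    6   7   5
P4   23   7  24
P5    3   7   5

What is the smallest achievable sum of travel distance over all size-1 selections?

15

Open {P5}.
  R-α→P5 3, R-β→P5 7, R-γ→P5 5  ⇒ total 15.
Compare {P3}: total 18.
Compare {P2}: total 40.
No size-1 selection does better; minimum is 15.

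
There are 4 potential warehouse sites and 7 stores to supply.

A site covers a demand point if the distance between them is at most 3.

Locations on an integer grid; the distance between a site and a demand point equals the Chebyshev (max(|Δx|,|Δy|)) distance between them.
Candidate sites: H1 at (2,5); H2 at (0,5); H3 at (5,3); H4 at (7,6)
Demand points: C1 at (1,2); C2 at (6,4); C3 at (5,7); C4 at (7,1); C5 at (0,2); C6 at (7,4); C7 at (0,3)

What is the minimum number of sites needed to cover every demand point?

2

Coverage sets (demand points within 3 of each site):
  H1: {C1, C3, C5, C7}
  H2: {C1, C5, C7}
  H3: {C2, C4, C6}
  H4: {C2, C3, C6}
No single site covers all 7 demand points.
But {H1, H3} covers everything, so the minimum is 2.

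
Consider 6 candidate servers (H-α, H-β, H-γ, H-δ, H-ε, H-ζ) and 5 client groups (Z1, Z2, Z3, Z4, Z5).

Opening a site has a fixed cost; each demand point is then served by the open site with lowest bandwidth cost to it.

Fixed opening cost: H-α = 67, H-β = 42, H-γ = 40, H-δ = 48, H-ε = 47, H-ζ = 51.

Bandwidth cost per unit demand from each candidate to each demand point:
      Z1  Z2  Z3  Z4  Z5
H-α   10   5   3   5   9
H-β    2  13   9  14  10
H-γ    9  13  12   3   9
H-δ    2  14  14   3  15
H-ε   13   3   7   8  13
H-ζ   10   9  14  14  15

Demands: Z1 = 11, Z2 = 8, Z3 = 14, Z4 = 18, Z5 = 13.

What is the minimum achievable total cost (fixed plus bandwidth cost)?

Open {H-α, H-δ}: assign each demand point to its cheapest open site.
  Z1→H-δ 11×2=22, Z2→H-α 8×5=40, Z3→H-α 14×3=42, Z4→H-δ 18×3=54, Z5→H-α 13×9=117
  bandwidth cost 275, fixed 115 → total 390.
Compare {H-α, H-β}: bandwidth cost 311 + fixed 109 = 420.
Compare {H-α, H-δ, H-ε}: bandwidth cost 259 + fixed 162 = 421.
Compare {H-α, H-β, H-γ}: bandwidth cost 275 + fixed 149 = 424.
All other subsets cost ≥ 420. Minimum total cost: 390.

390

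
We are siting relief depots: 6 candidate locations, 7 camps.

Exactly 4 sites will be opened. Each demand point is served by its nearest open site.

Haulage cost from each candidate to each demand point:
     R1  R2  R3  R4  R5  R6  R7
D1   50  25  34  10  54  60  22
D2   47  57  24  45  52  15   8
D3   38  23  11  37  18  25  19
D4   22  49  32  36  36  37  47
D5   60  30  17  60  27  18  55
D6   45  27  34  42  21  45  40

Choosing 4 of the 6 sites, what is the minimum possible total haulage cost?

Open {D1, D2, D3, D4}.
  R1→D4 22, R2→D3 23, R3→D3 11, R4→D1 10, R5→D3 18, R6→D2 15, R7→D2 8  ⇒ total 107.
Compare {D1, D3, D4, D5}: total 121.
Compare {D1, D2, D3, D5}: total 123.
No size-4 selection does better; minimum is 107.

107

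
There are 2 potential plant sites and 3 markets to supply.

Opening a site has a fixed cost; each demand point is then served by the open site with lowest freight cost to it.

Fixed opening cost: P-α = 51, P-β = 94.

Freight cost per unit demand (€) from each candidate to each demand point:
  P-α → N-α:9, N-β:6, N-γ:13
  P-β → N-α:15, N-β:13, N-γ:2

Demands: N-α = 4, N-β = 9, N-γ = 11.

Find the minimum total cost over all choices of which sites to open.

Open {P-α, P-β}: assign each demand point to its cheapest open site.
  N-α→P-α 4×9=36, N-β→P-α 9×6=54, N-γ→P-β 11×2=22
  freight cost 112, fixed 145 → total 257.
Compare {P-α}: freight cost 233 + fixed 51 = 284.
Compare {P-β}: freight cost 199 + fixed 94 = 293.

257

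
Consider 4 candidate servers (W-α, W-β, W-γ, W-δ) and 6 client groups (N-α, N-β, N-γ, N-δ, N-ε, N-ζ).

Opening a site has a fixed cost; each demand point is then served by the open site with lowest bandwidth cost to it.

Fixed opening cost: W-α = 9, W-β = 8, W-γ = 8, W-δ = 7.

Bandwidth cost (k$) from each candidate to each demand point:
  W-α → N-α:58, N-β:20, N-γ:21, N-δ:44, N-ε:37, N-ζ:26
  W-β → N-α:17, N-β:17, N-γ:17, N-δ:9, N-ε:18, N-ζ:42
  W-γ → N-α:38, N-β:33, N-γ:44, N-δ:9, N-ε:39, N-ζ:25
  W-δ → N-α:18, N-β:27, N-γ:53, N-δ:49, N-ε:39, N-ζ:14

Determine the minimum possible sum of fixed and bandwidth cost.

107

Open {W-β, W-δ}: assign each demand point to its cheapest open site.
  N-α→W-β 17, N-β→W-β 17, N-γ→W-β 17, N-δ→W-β 9, N-ε→W-β 18, N-ζ→W-δ 14
  bandwidth cost 92, fixed 15 → total 107.
Compare {W-β, W-γ, W-δ}: bandwidth cost 92 + fixed 23 = 115.
Compare {W-α, W-β, W-δ}: bandwidth cost 92 + fixed 24 = 116.
Compare {W-β, W-γ}: bandwidth cost 103 + fixed 16 = 119.
All other subsets cost ≥ 115. Minimum total cost: 107.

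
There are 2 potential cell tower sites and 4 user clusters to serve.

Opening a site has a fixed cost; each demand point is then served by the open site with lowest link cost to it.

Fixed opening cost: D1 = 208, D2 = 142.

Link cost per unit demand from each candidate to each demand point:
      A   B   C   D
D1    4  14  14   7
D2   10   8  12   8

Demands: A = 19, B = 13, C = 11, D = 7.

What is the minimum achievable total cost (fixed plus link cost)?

624

Open {D2}: assign each demand point to its cheapest open site.
  A→D2 19×10=190, B→D2 13×8=104, C→D2 11×12=132, D→D2 7×8=56
  link cost 482, fixed 142 → total 624.
Compare {D1}: link cost 461 + fixed 208 = 669.
Compare {D1, D2}: link cost 361 + fixed 350 = 711.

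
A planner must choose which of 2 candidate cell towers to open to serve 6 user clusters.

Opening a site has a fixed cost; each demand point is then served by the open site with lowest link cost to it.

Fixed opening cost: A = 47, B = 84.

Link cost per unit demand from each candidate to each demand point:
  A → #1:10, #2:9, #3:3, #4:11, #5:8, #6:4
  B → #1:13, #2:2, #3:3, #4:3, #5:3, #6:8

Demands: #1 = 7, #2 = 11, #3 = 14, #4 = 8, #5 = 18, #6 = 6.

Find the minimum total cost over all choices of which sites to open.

365

Open {B}: assign each demand point to its cheapest open site.
  #1→B 7×13=91, #2→B 11×2=22, #3→B 14×3=42, #4→B 8×3=24, #5→B 18×3=54, #6→B 6×8=48
  link cost 281, fixed 84 → total 365.
Compare {A, B}: link cost 236 + fixed 131 = 367.
Compare {A}: link cost 467 + fixed 47 = 514.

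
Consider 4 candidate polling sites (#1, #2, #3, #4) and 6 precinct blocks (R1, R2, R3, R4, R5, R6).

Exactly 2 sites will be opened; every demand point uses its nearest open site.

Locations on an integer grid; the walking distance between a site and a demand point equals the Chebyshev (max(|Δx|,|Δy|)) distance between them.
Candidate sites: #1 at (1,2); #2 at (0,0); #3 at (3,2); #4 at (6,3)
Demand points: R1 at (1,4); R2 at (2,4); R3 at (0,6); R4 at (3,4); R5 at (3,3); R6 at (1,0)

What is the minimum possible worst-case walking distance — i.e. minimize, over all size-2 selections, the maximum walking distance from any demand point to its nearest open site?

Open {#1, #2}.
  Farthest demand point is R3 at walking distance 4 (to #1); all others are ≤ 4.
With {#1, #3} the worst case is 4.
With {#1, #4} the worst case is 4.
No size-2 selection achieves below 4.

4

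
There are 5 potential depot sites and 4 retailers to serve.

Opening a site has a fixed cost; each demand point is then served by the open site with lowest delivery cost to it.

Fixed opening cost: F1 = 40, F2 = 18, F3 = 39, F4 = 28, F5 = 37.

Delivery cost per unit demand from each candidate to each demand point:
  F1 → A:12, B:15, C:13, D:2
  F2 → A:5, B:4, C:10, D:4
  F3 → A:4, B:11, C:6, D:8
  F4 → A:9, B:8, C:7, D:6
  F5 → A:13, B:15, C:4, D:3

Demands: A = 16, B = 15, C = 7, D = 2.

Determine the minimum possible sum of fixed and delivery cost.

Open {F2, F5}: assign each demand point to its cheapest open site.
  A→F2 16×5=80, B→F2 15×4=60, C→F5 7×4=28, D→F5 2×3=6
  delivery cost 174, fixed 55 → total 229.
Compare {F2, F3}: delivery cost 174 + fixed 57 = 231.
Compare {F2}: delivery cost 218 + fixed 18 = 236.
Compare {F2, F4}: delivery cost 197 + fixed 46 = 243.
All other subsets cost ≥ 231. Minimum total cost: 229.

229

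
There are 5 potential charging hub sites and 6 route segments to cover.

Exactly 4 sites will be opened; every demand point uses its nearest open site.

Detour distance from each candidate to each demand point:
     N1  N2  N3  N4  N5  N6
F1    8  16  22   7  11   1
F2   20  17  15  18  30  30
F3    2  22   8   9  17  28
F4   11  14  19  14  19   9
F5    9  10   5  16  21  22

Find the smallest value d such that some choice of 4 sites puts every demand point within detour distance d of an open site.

Open {F1, F2, F3, F5}.
  Farthest demand point is N5 at detour distance 11 (to F1); all others are ≤ 11.
With {F1, F2, F4, F5} the worst case is 11.
With {F1, F3, F4, F5} the worst case is 11.
No size-4 selection achieves below 11.

11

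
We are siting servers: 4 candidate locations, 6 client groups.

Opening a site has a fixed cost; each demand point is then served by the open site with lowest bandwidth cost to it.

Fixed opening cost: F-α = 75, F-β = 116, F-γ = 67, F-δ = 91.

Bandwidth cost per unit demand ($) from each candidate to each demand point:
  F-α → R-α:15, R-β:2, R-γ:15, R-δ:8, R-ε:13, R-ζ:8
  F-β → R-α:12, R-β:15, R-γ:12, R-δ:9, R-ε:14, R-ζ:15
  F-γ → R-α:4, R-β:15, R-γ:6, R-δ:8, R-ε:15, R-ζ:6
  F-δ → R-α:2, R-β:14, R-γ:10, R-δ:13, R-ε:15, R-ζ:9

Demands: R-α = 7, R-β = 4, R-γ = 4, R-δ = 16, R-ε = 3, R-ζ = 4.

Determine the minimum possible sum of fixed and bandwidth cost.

376

Open {F-γ}: assign each demand point to its cheapest open site.
  R-α→F-γ 7×4=28, R-β→F-γ 4×15=60, R-γ→F-γ 4×6=24, R-δ→F-γ 16×8=128, R-ε→F-γ 3×15=45, R-ζ→F-γ 4×6=24
  bandwidth cost 309, fixed 67 → total 376.
Compare {F-α, F-γ}: bandwidth cost 251 + fixed 142 = 393.
Compare {F-α, F-δ}: bandwidth cost 261 + fixed 166 = 427.
Compare {F-α}: bandwidth cost 372 + fixed 75 = 447.
All other subsets cost ≥ 393. Minimum total cost: 376.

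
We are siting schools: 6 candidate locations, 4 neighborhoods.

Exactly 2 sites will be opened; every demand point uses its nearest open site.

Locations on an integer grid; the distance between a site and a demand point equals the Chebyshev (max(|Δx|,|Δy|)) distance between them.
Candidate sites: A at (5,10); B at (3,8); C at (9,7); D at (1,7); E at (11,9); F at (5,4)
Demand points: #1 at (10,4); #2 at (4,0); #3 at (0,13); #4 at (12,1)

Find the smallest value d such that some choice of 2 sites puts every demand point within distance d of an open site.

Open {A, C}.
  Farthest demand point is #2 at distance 7 (to C); all others are ≤ 7.
With {A, F} the worst case is 7.
With {B, C} the worst case is 7.
No size-2 selection achieves below 7.

7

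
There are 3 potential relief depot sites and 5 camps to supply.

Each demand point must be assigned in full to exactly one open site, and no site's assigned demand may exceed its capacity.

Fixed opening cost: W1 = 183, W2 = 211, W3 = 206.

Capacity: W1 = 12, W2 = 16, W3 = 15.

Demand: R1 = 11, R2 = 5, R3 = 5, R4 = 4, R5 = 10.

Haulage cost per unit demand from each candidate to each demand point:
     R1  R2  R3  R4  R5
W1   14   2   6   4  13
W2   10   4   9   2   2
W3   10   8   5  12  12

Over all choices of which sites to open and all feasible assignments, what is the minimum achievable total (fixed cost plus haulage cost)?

778

Open {W1, W2, W3}; cheapest assignment that respects the capacities:
  W1 (cap 12, load 10): R2, R3 — cost 5×2 + 5×6 = 40
  W2 (cap 16, load 14): R4, R5 — cost 4×2 + 10×2 = 28
  W3 (cap 15, load 11): R1 — cost 11×10 = 110
  Shipping 178, fixed 600 → total 778.
  Any other capacity-feasible assignment to {W1, W2, W3} ships for at least 178.
Total demand is 35 and no other set of sites has combined capacity ≥ 35, so {W1, W2, W3} is the only feasible choice of open sites. Minimum: 778.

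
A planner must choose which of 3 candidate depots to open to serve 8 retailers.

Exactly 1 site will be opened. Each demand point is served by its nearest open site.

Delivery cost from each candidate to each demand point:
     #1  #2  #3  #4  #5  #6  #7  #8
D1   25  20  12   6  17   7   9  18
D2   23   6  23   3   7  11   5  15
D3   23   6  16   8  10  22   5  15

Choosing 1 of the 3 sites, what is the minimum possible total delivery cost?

93

Open {D2}.
  #1→D2 23, #2→D2 6, #3→D2 23, #4→D2 3, #5→D2 7, #6→D2 11, #7→D2 5, #8→D2 15  ⇒ total 93.
Compare {D3}: total 105.
Compare {D1}: total 114.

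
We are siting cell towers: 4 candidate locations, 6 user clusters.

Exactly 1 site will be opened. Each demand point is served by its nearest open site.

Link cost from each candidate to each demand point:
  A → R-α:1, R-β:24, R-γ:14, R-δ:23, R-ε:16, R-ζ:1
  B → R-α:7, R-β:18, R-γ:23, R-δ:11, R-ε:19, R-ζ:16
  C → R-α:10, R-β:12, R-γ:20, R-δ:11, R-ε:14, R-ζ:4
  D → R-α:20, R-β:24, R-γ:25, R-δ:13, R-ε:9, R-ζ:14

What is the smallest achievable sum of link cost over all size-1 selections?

71

Open {C}.
  R-α→C 10, R-β→C 12, R-γ→C 20, R-δ→C 11, R-ε→C 14, R-ζ→C 4  ⇒ total 71.
Compare {A}: total 79.
Compare {B}: total 94.
No size-1 selection does better; minimum is 71.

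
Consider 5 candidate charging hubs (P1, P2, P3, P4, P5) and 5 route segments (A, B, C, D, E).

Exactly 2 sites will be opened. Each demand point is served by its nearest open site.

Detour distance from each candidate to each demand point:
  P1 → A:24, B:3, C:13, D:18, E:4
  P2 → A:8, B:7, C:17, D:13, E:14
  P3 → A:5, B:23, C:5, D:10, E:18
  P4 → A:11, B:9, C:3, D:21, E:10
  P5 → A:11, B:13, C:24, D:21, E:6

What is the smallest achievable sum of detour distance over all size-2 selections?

Open {P1, P3}.
  A→P3 5, B→P1 3, C→P3 5, D→P3 10, E→P1 4  ⇒ total 27.
Compare {P3, P4}: total 37.
Compare {P1, P4}: total 39.
No size-2 selection does better; minimum is 27.

27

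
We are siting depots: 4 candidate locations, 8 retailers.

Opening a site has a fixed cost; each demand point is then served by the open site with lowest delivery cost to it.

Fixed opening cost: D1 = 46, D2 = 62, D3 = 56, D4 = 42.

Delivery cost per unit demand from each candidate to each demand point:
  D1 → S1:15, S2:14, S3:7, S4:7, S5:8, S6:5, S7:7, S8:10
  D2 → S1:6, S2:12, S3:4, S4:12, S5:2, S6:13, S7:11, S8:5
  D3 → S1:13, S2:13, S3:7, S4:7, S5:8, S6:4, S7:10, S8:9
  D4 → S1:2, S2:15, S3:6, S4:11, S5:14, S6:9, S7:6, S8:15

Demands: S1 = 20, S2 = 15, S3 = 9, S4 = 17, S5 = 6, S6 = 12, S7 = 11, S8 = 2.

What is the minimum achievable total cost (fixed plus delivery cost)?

671

Open {D2, D3, D4}: assign each demand point to its cheapest open site.
  S1→D4 20×2=40, S2→D2 15×12=180, S3→D2 9×4=36, S4→D3 17×7=119, S5→D2 6×2=12, S6→D3 12×4=48, S7→D4 11×6=66, S8→D2 2×5=10
  delivery cost 511, fixed 160 → total 671.
Compare {D1, D2, D4}: delivery cost 523 + fixed 150 = 673.
Compare {D3, D4}: delivery cost 588 + fixed 98 = 686.
Compare {D1, D4}: delivery cost 617 + fixed 88 = 705.
All other subsets cost ≥ 673. Minimum total cost: 671.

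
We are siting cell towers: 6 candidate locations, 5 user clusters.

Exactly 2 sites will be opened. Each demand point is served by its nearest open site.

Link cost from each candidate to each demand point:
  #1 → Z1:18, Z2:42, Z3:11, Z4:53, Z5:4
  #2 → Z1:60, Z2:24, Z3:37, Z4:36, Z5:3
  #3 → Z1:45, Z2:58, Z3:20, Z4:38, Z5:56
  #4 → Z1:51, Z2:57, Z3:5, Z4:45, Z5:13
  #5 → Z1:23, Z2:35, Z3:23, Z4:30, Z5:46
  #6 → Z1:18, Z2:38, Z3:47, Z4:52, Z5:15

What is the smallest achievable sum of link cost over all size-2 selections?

Open {#1, #2}.
  Z1→#1 18, Z2→#2 24, Z3→#1 11, Z4→#2 36, Z5→#2 3  ⇒ total 92.
Compare {#1, #5}: total 98.
Compare {#2, #5}: total 103.
No size-2 selection does better; minimum is 92.

92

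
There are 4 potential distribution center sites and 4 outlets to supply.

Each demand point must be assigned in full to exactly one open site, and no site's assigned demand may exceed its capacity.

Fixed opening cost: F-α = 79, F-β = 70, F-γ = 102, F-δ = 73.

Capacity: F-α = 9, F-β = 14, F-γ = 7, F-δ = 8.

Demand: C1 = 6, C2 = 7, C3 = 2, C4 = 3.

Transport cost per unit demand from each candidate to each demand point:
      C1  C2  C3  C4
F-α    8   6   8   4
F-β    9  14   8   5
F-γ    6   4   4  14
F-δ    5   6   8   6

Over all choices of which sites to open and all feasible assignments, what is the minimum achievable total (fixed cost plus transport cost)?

270

Open {F-β, F-δ}; cheapest assignment that respects the capacities:
  F-β (cap 14, load 11): C1, C3, C4 — cost 6×9 + 2×8 + 3×5 = 85
  F-δ (cap 8, load 7): C2 — cost 7×6 = 42
  Shipping 127, fixed 143 → total 270.
  Any other capacity-feasible assignment to {F-β, F-δ} ships for at least 127.
Compare {F-α, F-β}: its best feasible assignment gives total 276.
Compare {F-β, F-γ}: its best feasible assignment gives total 285.
Every other set of open sites that can feasibly serve all demand totals ≥ 276 even under its best assignment. Minimum: 270.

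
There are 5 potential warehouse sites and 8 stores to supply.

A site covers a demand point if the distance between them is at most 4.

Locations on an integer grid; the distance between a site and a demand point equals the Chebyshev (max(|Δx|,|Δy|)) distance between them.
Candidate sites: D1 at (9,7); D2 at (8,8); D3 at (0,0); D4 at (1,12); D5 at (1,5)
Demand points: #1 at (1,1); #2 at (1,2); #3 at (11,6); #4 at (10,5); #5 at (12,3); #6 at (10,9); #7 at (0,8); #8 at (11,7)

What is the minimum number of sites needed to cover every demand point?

Coverage sets (demand points within 4 of each site):
  D1: {#3, #4, #5, #6, #8}
  D2: {#3, #4, #6, #8}
  D3: {#1, #2}
  D4: {#7}
  D5: {#1, #2, #7}
No single site covers all 8 demand points.
But {D1, D5} covers everything, so the minimum is 2.

2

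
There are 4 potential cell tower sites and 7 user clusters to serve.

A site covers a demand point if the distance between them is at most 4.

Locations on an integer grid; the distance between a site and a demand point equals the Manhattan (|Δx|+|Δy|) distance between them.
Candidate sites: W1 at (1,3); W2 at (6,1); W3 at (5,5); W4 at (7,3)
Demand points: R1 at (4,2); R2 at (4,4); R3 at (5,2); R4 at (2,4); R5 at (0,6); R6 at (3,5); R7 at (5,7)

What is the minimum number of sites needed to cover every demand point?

2

Coverage sets (demand points within 4 of each site):
  W1: {R1, R2, R4, R5, R6}
  W2: {R1, R3}
  W3: {R1, R2, R3, R4, R6, R7}
  W4: {R1, R2, R3}
No single site covers all 7 demand points.
But {W1, W3} covers everything, so the minimum is 2.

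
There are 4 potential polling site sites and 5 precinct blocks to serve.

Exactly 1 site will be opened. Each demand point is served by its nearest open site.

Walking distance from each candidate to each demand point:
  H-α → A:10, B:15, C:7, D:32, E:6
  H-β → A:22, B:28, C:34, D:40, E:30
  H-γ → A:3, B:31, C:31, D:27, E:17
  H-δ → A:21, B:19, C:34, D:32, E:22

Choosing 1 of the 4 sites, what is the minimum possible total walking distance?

Open {H-α}.
  A→H-α 10, B→H-α 15, C→H-α 7, D→H-α 32, E→H-α 6  ⇒ total 70.
Compare {H-γ}: total 109.
Compare {H-δ}: total 128.
No size-1 selection does better; minimum is 70.

70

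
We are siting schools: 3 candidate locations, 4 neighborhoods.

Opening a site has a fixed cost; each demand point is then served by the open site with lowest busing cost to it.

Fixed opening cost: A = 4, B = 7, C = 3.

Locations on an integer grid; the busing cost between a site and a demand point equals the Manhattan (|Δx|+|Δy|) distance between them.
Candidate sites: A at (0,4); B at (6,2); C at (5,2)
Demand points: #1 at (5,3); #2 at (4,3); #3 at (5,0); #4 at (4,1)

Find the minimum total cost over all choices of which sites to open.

Open {C}: assign each demand point to its cheapest open site.
  #1→C 1, #2→C 2, #3→C 2, #4→C 2
  busing cost 7, fixed 3 → total 10.
Compare {A, C}: busing cost 7 + fixed 7 = 14.
Compare {B, C}: busing cost 7 + fixed 10 = 17.
Compare {B}: busing cost 11 + fixed 7 = 18.
All other subsets cost ≥ 14. Minimum total cost: 10.

10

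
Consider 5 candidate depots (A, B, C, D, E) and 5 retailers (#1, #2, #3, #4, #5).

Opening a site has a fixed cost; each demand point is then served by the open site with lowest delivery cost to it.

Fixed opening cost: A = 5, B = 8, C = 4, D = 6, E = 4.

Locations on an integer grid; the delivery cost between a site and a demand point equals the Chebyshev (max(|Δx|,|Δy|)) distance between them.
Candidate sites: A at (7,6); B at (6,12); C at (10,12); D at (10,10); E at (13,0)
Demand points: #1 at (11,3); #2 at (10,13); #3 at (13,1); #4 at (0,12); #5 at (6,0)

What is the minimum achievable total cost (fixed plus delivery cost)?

Open {C, E}: assign each demand point to its cheapest open site.
  #1→E 3, #2→C 1, #3→E 1, #4→C 10, #5→E 7
  delivery cost 22, fixed 8 → total 30.
Compare {A, C, E}: delivery cost 18 + fixed 13 = 31.
Compare {A, C}: delivery cost 24 + fixed 9 = 33.
Compare {A, E}: delivery cost 24 + fixed 9 = 33.
All other subsets cost ≥ 31. Minimum total cost: 30.

30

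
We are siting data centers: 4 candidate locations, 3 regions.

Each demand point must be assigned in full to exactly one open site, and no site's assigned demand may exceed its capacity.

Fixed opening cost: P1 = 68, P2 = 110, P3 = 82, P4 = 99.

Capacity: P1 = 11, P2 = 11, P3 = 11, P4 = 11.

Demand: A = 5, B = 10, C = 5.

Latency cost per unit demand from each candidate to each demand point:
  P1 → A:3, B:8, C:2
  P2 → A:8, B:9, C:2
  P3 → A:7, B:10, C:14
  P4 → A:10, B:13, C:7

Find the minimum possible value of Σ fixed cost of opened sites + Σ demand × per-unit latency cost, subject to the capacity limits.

275

Open {P1, P3}; cheapest assignment that respects the capacities:
  P1 (cap 11, load 10): A, C — cost 5×3 + 5×2 = 25
  P3 (cap 11, load 10): B — cost 10×10 = 100
  Shipping 125, fixed 150 → total 275.
  Any other capacity-feasible assignment to {P1, P3} ships for at least 125.
Compare {P1, P2}: its best feasible assignment gives total 293.
Compare {P1, P4}: its best feasible assignment gives total 322.
Every other set of open sites that can feasibly serve all demand totals ≥ 293 even under its best assignment. Minimum: 275.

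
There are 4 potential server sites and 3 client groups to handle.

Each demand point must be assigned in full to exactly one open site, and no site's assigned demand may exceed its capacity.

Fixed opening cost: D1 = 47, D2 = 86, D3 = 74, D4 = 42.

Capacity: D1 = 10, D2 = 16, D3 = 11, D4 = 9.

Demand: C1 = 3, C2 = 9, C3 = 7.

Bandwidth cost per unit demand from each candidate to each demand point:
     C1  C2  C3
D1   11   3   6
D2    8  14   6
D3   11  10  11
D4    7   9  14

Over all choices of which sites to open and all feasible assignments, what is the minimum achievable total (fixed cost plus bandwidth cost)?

226

Open {D1, D2}; cheapest assignment that respects the capacities:
  D1 (cap 10, load 9): C2 — cost 9×3 = 27
  D2 (cap 16, load 10): C1, C3 — cost 3×8 + 7×6 = 66
  Shipping 93, fixed 133 → total 226.
  Any other capacity-feasible assignment to {D1, D2} ships for at least 93.
Compare {D1, D4}: its best feasible assignment gives total 245.
Compare {D1, D3}: its best feasible assignment gives total 258.
Every other set of open sites that can feasibly serve all demand totals ≥ 245 even under its best assignment. Minimum: 226.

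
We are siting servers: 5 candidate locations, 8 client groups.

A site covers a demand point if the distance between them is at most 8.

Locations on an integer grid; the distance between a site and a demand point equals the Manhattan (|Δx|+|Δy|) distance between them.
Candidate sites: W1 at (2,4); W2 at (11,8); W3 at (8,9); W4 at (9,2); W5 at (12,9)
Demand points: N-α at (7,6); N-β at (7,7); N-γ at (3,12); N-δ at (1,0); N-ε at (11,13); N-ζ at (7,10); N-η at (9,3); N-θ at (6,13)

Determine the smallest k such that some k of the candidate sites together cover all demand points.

Coverage sets (demand points within 8 of each site):
  W1: {N-α, N-β, N-δ, N-η}
  W2: {N-α, N-β, N-ε, N-ζ, N-η}
  W3: {N-α, N-β, N-γ, N-ε, N-ζ, N-η, N-θ}
  W4: {N-α, N-β, N-η}
  W5: {N-α, N-β, N-ε, N-ζ}
No single site covers all 8 demand points.
But {W1, W3} covers everything, so the minimum is 2.

2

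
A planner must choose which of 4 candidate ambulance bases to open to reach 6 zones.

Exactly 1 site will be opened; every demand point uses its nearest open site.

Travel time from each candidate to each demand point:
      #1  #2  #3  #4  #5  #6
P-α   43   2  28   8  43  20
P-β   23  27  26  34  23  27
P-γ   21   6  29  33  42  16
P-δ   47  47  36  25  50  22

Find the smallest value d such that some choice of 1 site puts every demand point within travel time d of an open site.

34

Open {P-β}.
  Farthest demand point is #4 at travel time 34 (to P-β); all others are ≤ 34.
With {P-γ} the worst case is 42.
With {P-α} the worst case is 43.
No size-1 selection achieves below 34.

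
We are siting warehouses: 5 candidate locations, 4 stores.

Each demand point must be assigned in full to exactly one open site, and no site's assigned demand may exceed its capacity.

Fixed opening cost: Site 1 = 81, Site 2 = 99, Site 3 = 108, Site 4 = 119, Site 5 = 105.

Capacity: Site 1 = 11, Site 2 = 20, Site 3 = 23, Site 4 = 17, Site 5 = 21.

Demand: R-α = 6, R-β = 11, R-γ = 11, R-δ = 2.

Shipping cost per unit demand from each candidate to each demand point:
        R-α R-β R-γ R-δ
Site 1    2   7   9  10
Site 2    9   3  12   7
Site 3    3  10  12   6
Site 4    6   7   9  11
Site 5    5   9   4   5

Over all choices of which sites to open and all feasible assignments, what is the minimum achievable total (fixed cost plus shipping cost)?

321

Open {Site 2, Site 5}; cheapest assignment that respects the capacities:
  Site 2 (cap 20, load 11): R-β — cost 11×3 = 33
  Site 5 (cap 21, load 19): R-α, R-γ, R-δ — cost 6×5 + 11×4 + 2×5 = 84
  Shipping 117, fixed 204 → total 321.
  Any other capacity-feasible assignment to {Site 2, Site 5} ships for at least 117.
Compare {Site 1, Site 5}: its best feasible assignment gives total 347.
Compare {Site 1, Site 2}: its best feasible assignment gives total 380.
Every other set of open sites that can feasibly serve all demand totals ≥ 347 even under its best assignment. Minimum: 321.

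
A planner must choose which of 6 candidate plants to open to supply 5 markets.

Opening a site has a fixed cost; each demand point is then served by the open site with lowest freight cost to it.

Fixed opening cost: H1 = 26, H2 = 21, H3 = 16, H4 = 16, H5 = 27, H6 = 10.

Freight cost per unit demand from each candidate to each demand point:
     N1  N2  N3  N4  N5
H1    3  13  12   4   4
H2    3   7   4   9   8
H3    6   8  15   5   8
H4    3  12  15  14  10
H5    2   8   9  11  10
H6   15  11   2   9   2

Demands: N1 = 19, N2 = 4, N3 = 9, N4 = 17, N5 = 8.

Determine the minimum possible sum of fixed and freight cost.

235

Open {H1, H5, H6}: assign each demand point to its cheapest open site.
  N1→H5 19×2=38, N2→H5 4×8=32, N3→H6 9×2=18, N4→H1 17×4=68, N5→H6 8×2=16
  freight cost 172, fixed 63 → total 235.
Compare {H1, H6}: freight cost 203 + fixed 36 = 239.
Compare {H3, H5, H6}: freight cost 189 + fixed 53 = 242.
Compare {H1, H3, H6}: freight cost 191 + fixed 52 = 243.
All other subsets cost ≥ 239. Minimum total cost: 235.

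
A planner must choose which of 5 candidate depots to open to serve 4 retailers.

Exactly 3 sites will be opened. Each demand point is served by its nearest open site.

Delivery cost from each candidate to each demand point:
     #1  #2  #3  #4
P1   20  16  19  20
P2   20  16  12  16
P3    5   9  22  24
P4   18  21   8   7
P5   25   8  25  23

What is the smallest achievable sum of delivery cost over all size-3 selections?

28

Open {P3, P4, P5}.
  #1→P3 5, #2→P5 8, #3→P4 8, #4→P4 7  ⇒ total 28.
Compare {P1, P3, P4}: total 29.
Compare {P2, P3, P4}: total 29.
No size-3 selection does better; minimum is 28.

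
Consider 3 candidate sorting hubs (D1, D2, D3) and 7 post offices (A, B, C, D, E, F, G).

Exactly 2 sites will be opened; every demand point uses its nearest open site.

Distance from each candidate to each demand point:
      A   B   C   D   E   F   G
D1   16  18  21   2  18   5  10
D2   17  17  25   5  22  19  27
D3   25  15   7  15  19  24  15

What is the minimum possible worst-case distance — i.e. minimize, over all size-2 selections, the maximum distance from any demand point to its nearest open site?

18

Open {D1, D3}.
  Farthest demand point is E at distance 18 (to D1); all others are ≤ 18.
With {D2, D3} the worst case is 19.
With {D1, D2} the worst case is 21.
No size-2 selection achieves below 18.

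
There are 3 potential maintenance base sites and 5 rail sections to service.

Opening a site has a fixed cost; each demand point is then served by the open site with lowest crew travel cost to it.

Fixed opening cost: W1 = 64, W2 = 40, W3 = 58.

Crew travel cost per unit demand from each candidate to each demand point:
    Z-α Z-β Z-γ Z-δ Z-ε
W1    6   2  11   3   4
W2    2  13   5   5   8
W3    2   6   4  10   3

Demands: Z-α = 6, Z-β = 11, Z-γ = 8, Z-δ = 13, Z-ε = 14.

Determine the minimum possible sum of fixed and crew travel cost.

Open {W1, W3}: assign each demand point to its cheapest open site.
  Z-α→W3 6×2=12, Z-β→W1 11×2=22, Z-γ→W3 8×4=32, Z-δ→W1 13×3=39, Z-ε→W3 14×3=42
  crew travel cost 147, fixed 122 → total 269.
Compare {W1, W2}: crew travel cost 169 + fixed 104 = 273.
Compare {W1}: crew travel cost 241 + fixed 64 = 305.
Compare {W1, W2, W3}: crew travel cost 147 + fixed 162 = 309.
All other subsets cost ≥ 273. Minimum total cost: 269.

269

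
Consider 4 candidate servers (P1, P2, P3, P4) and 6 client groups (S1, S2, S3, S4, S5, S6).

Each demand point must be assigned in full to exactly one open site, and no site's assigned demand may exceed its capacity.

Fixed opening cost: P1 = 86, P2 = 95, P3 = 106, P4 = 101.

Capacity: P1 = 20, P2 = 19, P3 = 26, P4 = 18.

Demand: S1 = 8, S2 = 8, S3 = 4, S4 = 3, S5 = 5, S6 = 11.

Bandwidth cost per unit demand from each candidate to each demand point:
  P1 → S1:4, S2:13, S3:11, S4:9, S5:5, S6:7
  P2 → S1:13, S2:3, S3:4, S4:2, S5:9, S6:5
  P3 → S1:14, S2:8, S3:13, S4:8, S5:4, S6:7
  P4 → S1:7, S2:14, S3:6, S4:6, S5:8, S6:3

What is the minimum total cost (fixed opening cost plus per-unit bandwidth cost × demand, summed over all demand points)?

388

Open {P1, P2}; cheapest assignment that respects the capacities:
  P1 (cap 20, load 20): S1, S3, S4, S5 — cost 8×4 + 4×11 + 3×9 + 5×5 = 128
  P2 (cap 19, load 19): S2, S6 — cost 8×3 + 11×5 = 79
  Shipping 207, fixed 181 → total 388.
  Any other capacity-feasible assignment to {P1, P2} ships for at least 207.
Compare {P1, P2, P4}: its best feasible assignment gives total 418.
Compare {P1, P3}: its best feasible assignment gives total 456.
Every other set of open sites that can feasibly serve all demand totals ≥ 418 even under its best assignment. Minimum: 388.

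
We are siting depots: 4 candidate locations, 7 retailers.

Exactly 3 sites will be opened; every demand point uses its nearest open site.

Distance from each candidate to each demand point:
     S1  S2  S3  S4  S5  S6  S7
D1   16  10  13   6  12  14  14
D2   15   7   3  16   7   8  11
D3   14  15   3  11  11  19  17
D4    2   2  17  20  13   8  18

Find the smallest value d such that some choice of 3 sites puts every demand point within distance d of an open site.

Open {D1, D2, D4}.
  Farthest demand point is S7 at distance 11 (to D2); all others are ≤ 11.
With {D2, D3, D4} the worst case is 11.
With {D1, D2, D3} the worst case is 14.
No size-3 selection achieves below 11.

11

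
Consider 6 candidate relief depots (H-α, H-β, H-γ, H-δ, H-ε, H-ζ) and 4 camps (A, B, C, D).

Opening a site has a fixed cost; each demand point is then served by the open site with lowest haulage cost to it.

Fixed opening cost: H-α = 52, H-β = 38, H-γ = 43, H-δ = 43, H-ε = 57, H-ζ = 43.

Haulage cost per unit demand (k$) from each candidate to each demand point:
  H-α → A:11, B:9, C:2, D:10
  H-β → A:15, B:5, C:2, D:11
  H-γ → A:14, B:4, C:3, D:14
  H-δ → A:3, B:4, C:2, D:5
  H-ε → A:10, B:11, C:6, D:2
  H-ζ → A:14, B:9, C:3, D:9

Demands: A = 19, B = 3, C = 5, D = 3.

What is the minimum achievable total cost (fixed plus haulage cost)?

Open {H-δ}: assign each demand point to its cheapest open site.
  A→H-δ 19×3=57, B→H-δ 3×4=12, C→H-δ 5×2=10, D→H-δ 3×5=15
  haulage cost 94, fixed 43 → total 137.
Compare {H-β, H-δ}: haulage cost 94 + fixed 81 = 175.
Compare {H-γ, H-δ}: haulage cost 94 + fixed 86 = 180.
Compare {H-δ, H-ζ}: haulage cost 94 + fixed 86 = 180.
All other subsets cost ≥ 175. Minimum total cost: 137.

137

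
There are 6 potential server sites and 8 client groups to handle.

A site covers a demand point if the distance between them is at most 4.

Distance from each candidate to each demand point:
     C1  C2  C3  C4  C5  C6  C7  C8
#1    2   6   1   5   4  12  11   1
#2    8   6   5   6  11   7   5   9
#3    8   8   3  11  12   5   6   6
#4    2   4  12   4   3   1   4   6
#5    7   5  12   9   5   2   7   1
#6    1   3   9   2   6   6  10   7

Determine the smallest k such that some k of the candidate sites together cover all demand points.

Coverage sets (demand points within 4 of each site):
  #1: {C1, C3, C5, C8}
  #2: {}
  #3: {C3}
  #4: {C1, C2, C4, C5, C6, C7}
  #5: {C6, C8}
  #6: {C1, C2, C4}
No single site covers all 8 demand points.
But {#1, #4} covers everything, so the minimum is 2.

2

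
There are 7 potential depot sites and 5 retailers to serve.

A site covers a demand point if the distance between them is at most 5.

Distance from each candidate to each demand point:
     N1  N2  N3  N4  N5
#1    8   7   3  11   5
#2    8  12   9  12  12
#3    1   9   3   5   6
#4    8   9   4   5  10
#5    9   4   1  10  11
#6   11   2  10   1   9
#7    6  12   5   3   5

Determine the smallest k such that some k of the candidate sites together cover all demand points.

Coverage sets (demand points within 5 of each site):
  #1: {N3, N5}
  #2: {}
  #3: {N1, N3, N4}
  #4: {N3, N4}
  #5: {N2, N3}
  #6: {N2, N4}
  #7: {N3, N4, N5}
No 2 sites suffice: every size-2 union leaves at least one demand point uncovered.
But {#1, #3, #5} covers everything, so the minimum is 3.

3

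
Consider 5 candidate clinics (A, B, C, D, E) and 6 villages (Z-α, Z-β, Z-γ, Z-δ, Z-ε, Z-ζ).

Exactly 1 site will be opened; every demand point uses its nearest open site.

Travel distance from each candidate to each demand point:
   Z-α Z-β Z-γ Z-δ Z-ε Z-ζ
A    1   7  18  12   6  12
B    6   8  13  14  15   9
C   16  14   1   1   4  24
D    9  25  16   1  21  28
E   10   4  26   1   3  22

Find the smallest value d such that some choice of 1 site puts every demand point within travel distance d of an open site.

Open {B}.
  Farthest demand point is Z-ε at travel distance 15 (to B); all others are ≤ 15.
With {A} the worst case is 18.
With {C} the worst case is 24.
No size-1 selection achieves below 15.

15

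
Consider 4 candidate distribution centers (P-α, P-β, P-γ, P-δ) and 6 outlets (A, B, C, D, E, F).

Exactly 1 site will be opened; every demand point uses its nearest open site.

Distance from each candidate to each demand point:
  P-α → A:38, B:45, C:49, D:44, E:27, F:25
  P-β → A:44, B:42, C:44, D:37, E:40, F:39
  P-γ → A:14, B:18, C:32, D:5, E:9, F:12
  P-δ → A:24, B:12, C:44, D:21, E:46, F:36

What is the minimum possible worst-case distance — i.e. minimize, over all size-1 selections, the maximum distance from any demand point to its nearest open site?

Open {P-γ}.
  Farthest demand point is C at distance 32 (to P-γ); all others are ≤ 32.
With {P-β} the worst case is 44.
With {P-δ} the worst case is 46.
No size-1 selection achieves below 32.

32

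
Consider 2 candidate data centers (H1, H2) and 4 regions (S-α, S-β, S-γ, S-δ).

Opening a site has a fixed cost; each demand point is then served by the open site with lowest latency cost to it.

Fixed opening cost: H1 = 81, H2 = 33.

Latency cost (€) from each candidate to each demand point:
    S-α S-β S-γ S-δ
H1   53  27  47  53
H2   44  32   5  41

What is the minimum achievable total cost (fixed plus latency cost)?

Open {H2}: assign each demand point to its cheapest open site.
  S-α→H2 44, S-β→H2 32, S-γ→H2 5, S-δ→H2 41
  latency cost 122, fixed 33 → total 155.
Compare {H1, H2}: latency cost 117 + fixed 114 = 231.
Compare {H1}: latency cost 180 + fixed 81 = 261.

155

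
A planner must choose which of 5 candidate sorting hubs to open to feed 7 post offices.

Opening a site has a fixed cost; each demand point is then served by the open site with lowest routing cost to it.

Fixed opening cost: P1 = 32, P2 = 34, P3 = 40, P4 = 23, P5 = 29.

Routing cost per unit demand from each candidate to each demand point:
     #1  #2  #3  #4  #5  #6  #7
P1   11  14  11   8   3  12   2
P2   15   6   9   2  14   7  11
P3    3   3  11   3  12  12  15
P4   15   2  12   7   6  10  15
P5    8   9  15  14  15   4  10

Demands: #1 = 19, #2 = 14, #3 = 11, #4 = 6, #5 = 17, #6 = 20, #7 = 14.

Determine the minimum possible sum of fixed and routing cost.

Open {P1, P3, P5}: assign each demand point to its cheapest open site.
  #1→P3 19×3=57, #2→P3 14×3=42, #3→P1 11×11=121, #4→P3 6×3=18, #5→P1 17×3=51, #6→P5 20×4=80, #7→P1 14×2=28
  routing cost 397, fixed 101 → total 498.
Compare {P1, P2, P3, P5}: routing cost 369 + fixed 135 = 504.
Compare {P1, P3, P4, P5}: routing cost 383 + fixed 124 = 507.
Compare {P1, P2, P3, P4, P5}: routing cost 355 + fixed 158 = 513.
All other subsets cost ≥ 504. Minimum total cost: 498.

498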